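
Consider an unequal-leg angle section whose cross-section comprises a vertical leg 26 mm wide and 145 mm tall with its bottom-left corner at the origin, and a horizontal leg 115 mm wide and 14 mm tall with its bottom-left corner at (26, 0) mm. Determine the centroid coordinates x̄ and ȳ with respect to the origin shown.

x̄ = 34.10 mm, ȳ = 52.90 mm

vertical leg: A = 26 × 145 = 3770.00, centroid at (13.00, 72.50).
horizontal leg: A = 115 × 14 = 1610.00, centroid at (83.50, 7.00).
ΣA = 5380.00 mm², ΣAx̄ = 183445.00 mm³, ΣAȳ = 284595.00 mm³.
x̄ = 183445.00/5380.00 = 34.10 mm; ȳ = 284595.00/5380.00 = 52.90 mm.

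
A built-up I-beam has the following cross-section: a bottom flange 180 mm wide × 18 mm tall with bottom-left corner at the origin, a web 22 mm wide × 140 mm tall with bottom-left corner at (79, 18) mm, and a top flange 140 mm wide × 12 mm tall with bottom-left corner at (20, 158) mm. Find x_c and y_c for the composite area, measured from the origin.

x_c = 90.00 mm, y_c = 71.97 mm

Part | A | x̄ᵢ | ȳᵢ | A·x̄ᵢ | A·ȳᵢ
bottom flange | 3240.00 | 90.00 | 9.00 | 291600.00 | 29160.00
web | 3080.00 | 90.00 | 88.00 | 277200.00 | 271040.00
top flange | 1680.00 | 90.00 | 164.00 | 151200.00 | 275520.00
Σ | 8000.00 |  |  | 720000.00 | 575720.00
x_c = 720000.00 / 8000.00 = 90.00 mm
y_c = 575720.00 / 8000.00 = 71.97 mm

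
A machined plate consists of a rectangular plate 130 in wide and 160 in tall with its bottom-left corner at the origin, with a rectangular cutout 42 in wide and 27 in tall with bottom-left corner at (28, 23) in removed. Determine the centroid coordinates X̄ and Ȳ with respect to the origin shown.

plate: A = 130 × 160 = 20800.00, centroid at (65.00, 80.00).
hole: A = −(42 × 27) = -1134.00, centroid at (49.00, 36.50).
ΣA = 19666.00 in², ΣAX̄ = 1296434.00 in³, ΣAȲ = 1622609.00 in³.
X̄ = 1296434.00/19666.00 = 65.92 in; Ȳ = 1622609.00/19666.00 = 82.51 in.

X̄ = 65.92 in, Ȳ = 82.51 in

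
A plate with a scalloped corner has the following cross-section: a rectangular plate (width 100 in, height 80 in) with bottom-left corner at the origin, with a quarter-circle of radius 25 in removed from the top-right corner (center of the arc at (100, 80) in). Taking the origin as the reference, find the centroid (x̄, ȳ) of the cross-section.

x̄ = 47.43 in, ȳ = 38.08 in

Part | A | x̄ᵢ | ȳᵢ | A·x̄ᵢ | A·ȳᵢ
plate | 8000.00 | 50.00 | 40.00 | 400000.00 | 320000.00
removed quarter-circle | -490.87 | 89.39 | 69.39 | -43879.05 | -34061.57
Σ | 7509.13 |  |  | 356120.95 | 285938.43
x̄ = 356120.95 / 7509.13 = 47.43 in
ȳ = 285938.43 / 7509.13 = 38.08 in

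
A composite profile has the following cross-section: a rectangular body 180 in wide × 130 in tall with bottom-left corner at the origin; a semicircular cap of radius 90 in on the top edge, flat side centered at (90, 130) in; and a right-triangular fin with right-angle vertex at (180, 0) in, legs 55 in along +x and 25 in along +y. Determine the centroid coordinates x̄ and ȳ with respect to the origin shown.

rectangular body: A = 180 × 130 = 23400.00, centroid at (90.00, 65.00).
semicircular top: A = ½π·90² = 12723.45, centroid at (90.00, 168.20).
triangular fin: A = ½·55·25 = 687.50, centroid at (198.33, 8.33).
ΣA = 36810.95 in²
ΣAx̄ = (23400.00)(90.00) + (12723.45)(90.00) + (687.50)(198.33) = 3387464.69 in³
ΣAȳ = (23400.00)(65.00) + (12723.45)(168.20) + (687.50)(8.33) = 3666777.70 in³
x̄ = 3387464.69 / 36810.95 = 92.02 in
ȳ = 3666777.70 / 36810.95 = 99.61 in

x̄ = 92.02 in, ȳ = 99.61 in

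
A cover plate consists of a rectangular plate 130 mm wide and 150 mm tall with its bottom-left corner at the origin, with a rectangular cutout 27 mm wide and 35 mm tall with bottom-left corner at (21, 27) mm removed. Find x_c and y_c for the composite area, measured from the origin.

Part | A | x̄ᵢ | ȳᵢ | A·x̄ᵢ | A·ȳᵢ
plate | 19500.00 | 65.00 | 75.00 | 1267500.00 | 1462500.00
hole | -945.00 | 34.50 | 44.50 | -32602.50 | -42052.50
Σ | 18555.00 |  |  | 1234897.50 | 1420447.50
x_c = 1234897.50 / 18555.00 = 66.55 mm
y_c = 1420447.50 / 18555.00 = 76.55 mm

x_c = 66.55 mm, y_c = 76.55 mm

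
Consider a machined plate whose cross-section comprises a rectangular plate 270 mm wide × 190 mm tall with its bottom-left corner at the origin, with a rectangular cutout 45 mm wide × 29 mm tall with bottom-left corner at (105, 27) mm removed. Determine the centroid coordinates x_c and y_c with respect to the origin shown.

x_c = 135.20 mm, y_c = 96.40 mm

Part | A | x̄ᵢ | ȳᵢ | A·x̄ᵢ | A·ȳᵢ
plate | 51300.00 | 135.00 | 95.00 | 6925500.00 | 4873500.00
hole | -1305.00 | 127.50 | 41.50 | -166387.50 | -54157.50
Σ | 49995.00 |  |  | 6759112.50 | 4819342.50
x_c = 6759112.50 / 49995.00 = 135.20 mm
y_c = 4819342.50 / 49995.00 = 96.40 mm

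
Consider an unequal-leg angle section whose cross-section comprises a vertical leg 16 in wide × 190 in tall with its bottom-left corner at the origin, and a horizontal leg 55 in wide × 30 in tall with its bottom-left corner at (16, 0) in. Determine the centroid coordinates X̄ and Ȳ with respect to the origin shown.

vertical leg: A = 16 × 190 = 3040.00, centroid at (8.00, 95.00).
horizontal leg: A = 55 × 30 = 1650.00, centroid at (43.50, 15.00).
ΣA = 4690.00 in², ΣAX̄ = 96095.00 in³, ΣAȲ = 313550.00 in³.
X̄ = 96095.00/4690.00 = 20.49 in; Ȳ = 313550.00/4690.00 = 66.86 in.

X̄ = 20.49 in, Ȳ = 66.86 in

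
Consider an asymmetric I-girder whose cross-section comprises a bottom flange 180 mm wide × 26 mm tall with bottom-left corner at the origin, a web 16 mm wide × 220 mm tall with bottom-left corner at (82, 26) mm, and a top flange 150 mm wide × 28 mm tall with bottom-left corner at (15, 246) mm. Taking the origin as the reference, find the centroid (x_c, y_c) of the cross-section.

x_c = 90.00 mm, y_c = 131.58 mm

Part | A | x̄ᵢ | ȳᵢ | A·x̄ᵢ | A·ȳᵢ
bottom flange | 4680.00 | 90.00 | 13.00 | 421200.00 | 60840.00
web | 3520.00 | 90.00 | 136.00 | 316800.00 | 478720.00
top flange | 4200.00 | 90.00 | 260.00 | 378000.00 | 1092000.00
Σ | 12400.00 |  |  | 1116000.00 | 1631560.00
x_c = 1116000.00 / 12400.00 = 90.00 mm
y_c = 1631560.00 / 12400.00 = 131.58 mm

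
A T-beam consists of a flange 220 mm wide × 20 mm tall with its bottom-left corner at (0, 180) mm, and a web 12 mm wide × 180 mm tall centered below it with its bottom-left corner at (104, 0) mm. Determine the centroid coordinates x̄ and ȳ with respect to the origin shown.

x̄ = 110.00 mm, ȳ = 157.07 mm

web: A = 12 × 180 = 2160.00, centroid at (110.00, 90.00).
flange: A = 220 × 20 = 4400.00, centroid at (110.00, 190.00).
ΣA = 6560.00 mm², ΣAx̄ = 721600.00 mm³, ΣAȳ = 1030400.00 mm³.
x̄ = 721600.00/6560.00 = 110.00 mm; ȳ = 1030400.00/6560.00 = 157.07 mm.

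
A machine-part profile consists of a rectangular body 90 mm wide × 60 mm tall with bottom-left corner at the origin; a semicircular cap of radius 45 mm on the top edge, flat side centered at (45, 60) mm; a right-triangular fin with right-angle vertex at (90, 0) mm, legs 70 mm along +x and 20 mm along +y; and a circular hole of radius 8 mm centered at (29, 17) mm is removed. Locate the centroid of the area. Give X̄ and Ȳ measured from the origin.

Part | A | x̄ᵢ | ȳᵢ | A·x̄ᵢ | A·ȳᵢ
rectangular body | 5400.00 | 45.00 | 30.00 | 243000.00 | 162000.00
semicircular top | 3180.86 | 45.00 | 79.10 | 143138.82 | 251601.75
triangular fin | 700.00 | 113.33 | 6.67 | 79333.33 | 4666.67
hole | -201.06 | 29.00 | 17.00 | -5830.80 | -3418.05
Σ | 9079.80 |  |  | 459641.35 | 414850.37
X̄ = 459641.35 / 9079.80 = 50.62 mm
Ȳ = 414850.37 / 9079.80 = 45.69 mm

X̄ = 50.62 mm, Ȳ = 45.69 mm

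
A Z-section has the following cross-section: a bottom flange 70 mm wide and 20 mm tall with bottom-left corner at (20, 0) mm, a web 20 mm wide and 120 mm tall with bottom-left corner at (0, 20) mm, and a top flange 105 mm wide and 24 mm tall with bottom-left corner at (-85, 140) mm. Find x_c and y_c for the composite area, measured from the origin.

x_c = 3.02 mm, y_c = 93.20 mm

bottom flange: A = 70 × 20 = 1400.00, centroid at (55.00, 10.00).
web: A = 20 × 120 = 2400.00, centroid at (10.00, 80.00).
top flange: A = 105 × 24 = 2520.00, centroid at (-32.50, 152.00).
ΣA = 6320.00 mm²
ΣAx_c = (1400.00)(55.00) + (2400.00)(10.00) + (2520.00)(-32.50) = 19100.00 mm³
ΣAy_c = (1400.00)(10.00) + (2400.00)(80.00) + (2520.00)(152.00) = 589040.00 mm³
x_c = 19100.00 / 6320.00 = 3.02 mm
y_c = 589040.00 / 6320.00 = 93.20 mm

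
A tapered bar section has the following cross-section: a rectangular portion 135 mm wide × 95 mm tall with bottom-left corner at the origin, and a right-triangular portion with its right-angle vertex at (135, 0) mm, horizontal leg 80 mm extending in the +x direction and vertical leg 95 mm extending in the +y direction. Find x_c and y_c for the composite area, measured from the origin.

Part | A | x̄ᵢ | ȳᵢ | A·x̄ᵢ | A·ȳᵢ
rectangular portion | 12825.00 | 67.50 | 47.50 | 865687.50 | 609187.50
triangular portion | 3800.00 | 161.67 | 31.67 | 614333.33 | 120333.33
Σ | 16625.00 |  |  | 1480020.83 | 729520.83
x_c = 1480020.83 / 16625.00 = 89.02 mm
y_c = 729520.83 / 16625.00 = 43.88 mm

x_c = 89.02 mm, y_c = 43.88 mm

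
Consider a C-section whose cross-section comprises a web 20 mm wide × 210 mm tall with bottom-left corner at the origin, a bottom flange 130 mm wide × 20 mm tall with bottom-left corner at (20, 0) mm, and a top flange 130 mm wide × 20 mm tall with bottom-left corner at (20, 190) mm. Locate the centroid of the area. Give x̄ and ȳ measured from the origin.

x̄ = 51.49 mm, ȳ = 105.00 mm

Part | A | x̄ᵢ | ȳᵢ | A·x̄ᵢ | A·ȳᵢ
web | 4200.00 | 10.00 | 105.00 | 42000.00 | 441000.00
bottom flange | 2600.00 | 85.00 | 10.00 | 221000.00 | 26000.00
top flange | 2600.00 | 85.00 | 200.00 | 221000.00 | 520000.00
Σ | 9400.00 |  |  | 484000.00 | 987000.00
x̄ = 484000.00 / 9400.00 = 51.49 mm
ȳ = 987000.00 / 9400.00 = 105.00 mm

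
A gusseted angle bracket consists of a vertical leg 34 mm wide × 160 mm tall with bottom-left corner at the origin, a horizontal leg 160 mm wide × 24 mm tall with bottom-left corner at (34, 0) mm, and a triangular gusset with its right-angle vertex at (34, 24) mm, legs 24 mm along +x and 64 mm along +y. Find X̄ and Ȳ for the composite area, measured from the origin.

vertical leg: A = 34 × 160 = 5440.00, centroid at (17.00, 80.00).
horizontal leg: A = 160 × 24 = 3840.00, centroid at (114.00, 12.00).
gusset: A = ½·24·64 = 768.00, centroid at (42.00, 45.33).
ΣA = 10048.00 mm², ΣAX̄ = 562496.00 mm³, ΣAȲ = 516096.00 mm³.
X̄ = 562496.00/10048.00 = 55.98 mm; Ȳ = 516096.00/10048.00 = 51.36 mm.

X̄ = 55.98 mm, Ȳ = 51.36 mm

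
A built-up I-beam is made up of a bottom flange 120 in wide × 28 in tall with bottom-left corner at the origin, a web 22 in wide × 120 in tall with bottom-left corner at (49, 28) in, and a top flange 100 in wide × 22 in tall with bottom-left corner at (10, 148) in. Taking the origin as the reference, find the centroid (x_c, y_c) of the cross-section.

x_c = 60.00 in, y_c = 76.73 in

bottom flange: A = 120 × 28 = 3360.00, centroid at (60.00, 14.00).
web: A = 22 × 120 = 2640.00, centroid at (60.00, 88.00).
top flange: A = 100 × 22 = 2200.00, centroid at (60.00, 159.00).
ΣA = 8200.00 in², ΣAx_c = 492000.00 in³, ΣAy_c = 629160.00 in³.
x_c = 492000.00/8200.00 = 60.00 in; y_c = 629160.00/8200.00 = 76.73 in.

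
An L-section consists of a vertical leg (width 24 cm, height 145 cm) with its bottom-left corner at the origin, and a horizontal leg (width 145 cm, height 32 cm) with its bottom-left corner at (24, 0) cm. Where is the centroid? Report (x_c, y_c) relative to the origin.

x_c = 60.29 cm, y_c = 40.21 cm

Part | A | x̄ᵢ | ȳᵢ | A·x̄ᵢ | A·ȳᵢ
vertical leg | 3480.00 | 12.00 | 72.50 | 41760.00 | 252300.00
horizontal leg | 4640.00 | 96.50 | 16.00 | 447760.00 | 74240.00
Σ | 8120.00 |  |  | 489520.00 | 326540.00
x_c = 489520.00 / 8120.00 = 60.29 cm
y_c = 326540.00 / 8120.00 = 40.21 cm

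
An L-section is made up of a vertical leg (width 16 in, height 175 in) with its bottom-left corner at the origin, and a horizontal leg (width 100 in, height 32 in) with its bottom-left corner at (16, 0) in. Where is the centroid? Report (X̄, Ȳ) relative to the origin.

vertical leg: A = 16 × 175 = 2800.00, centroid at (8.00, 87.50).
horizontal leg: A = 100 × 32 = 3200.00, centroid at (66.00, 16.00).
ΣA = 6000.00 in², ΣAX̄ = 233600.00 in³, ΣAȲ = 296200.00 in³.
X̄ = 233600.00/6000.00 = 38.93 in; Ȳ = 296200.00/6000.00 = 49.37 in.

X̄ = 38.93 in, Ȳ = 49.37 in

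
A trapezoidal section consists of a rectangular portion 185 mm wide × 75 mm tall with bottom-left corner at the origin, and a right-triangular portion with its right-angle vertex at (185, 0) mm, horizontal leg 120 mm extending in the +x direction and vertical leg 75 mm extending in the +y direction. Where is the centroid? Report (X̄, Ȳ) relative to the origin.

rectangular portion: A = 185 × 75 = 13875.00, centroid at (92.50, 37.50).
triangular portion: A = ½·120·75 = 4500.00, centroid at (225.00, 25.00).
ΣA = 18375.00 mm²
ΣAX̄ = (13875.00)(92.50) + (4500.00)(225.00) = 2295937.50 mm³
ΣAȲ = (13875.00)(37.50) + (4500.00)(25.00) = 632812.50 mm³
X̄ = 2295937.50 / 18375.00 = 124.95 mm
Ȳ = 632812.50 / 18375.00 = 34.44 mm

X̄ = 124.95 mm, Ȳ = 34.44 mm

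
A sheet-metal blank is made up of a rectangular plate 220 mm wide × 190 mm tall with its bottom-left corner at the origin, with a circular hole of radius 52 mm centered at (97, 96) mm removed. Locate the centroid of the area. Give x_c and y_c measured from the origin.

x_c = 113.32 mm, y_c = 94.74 mm

plate: A = 220 × 190 = 41800.00, centroid at (110.00, 95.00).
hole: A = −π·52² = -8494.87, centroid at (97.00, 96.00).
ΣA = 33305.13 mm²
ΣAx_c = (41800.00)(110.00) + (-8494.87)(97.00) = 3773997.95 mm³
ΣAy_c = (41800.00)(95.00) + (-8494.87)(96.00) = 3155492.81 mm³
x_c = 3773997.95 / 33305.13 = 113.32 mm
y_c = 3155492.81 / 33305.13 = 94.74 mm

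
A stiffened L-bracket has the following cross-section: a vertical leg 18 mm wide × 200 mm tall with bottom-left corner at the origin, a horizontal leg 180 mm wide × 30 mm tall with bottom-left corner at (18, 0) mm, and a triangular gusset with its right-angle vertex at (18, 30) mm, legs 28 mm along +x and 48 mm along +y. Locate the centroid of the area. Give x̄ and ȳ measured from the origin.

Part | A | x̄ᵢ | ȳᵢ | A·x̄ᵢ | A·ȳᵢ
vertical leg | 3600.00 | 9.00 | 100.00 | 32400.00 | 360000.00
horizontal leg | 5400.00 | 108.00 | 15.00 | 583200.00 | 81000.00
gusset | 672.00 | 27.33 | 46.00 | 18368.00 | 30912.00
Σ | 9672.00 |  |  | 633968.00 | 471912.00
x̄ = 633968.00 / 9672.00 = 65.55 mm
ȳ = 471912.00 / 9672.00 = 48.79 mm

x̄ = 65.55 mm, ȳ = 48.79 mm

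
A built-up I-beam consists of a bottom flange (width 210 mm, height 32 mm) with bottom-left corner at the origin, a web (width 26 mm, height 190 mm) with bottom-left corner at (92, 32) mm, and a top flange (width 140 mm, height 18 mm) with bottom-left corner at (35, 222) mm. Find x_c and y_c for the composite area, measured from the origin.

x_c = 105.00 mm, y_c = 92.88 mm

Part | A | x̄ᵢ | ȳᵢ | A·x̄ᵢ | A·ȳᵢ
bottom flange | 6720.00 | 105.00 | 16.00 | 705600.00 | 107520.00
web | 4940.00 | 105.00 | 127.00 | 518700.00 | 627380.00
top flange | 2520.00 | 105.00 | 231.00 | 264600.00 | 582120.00
Σ | 14180.00 |  |  | 1488900.00 | 1317020.00
x_c = 1488900.00 / 14180.00 = 105.00 mm
y_c = 1317020.00 / 14180.00 = 92.88 mm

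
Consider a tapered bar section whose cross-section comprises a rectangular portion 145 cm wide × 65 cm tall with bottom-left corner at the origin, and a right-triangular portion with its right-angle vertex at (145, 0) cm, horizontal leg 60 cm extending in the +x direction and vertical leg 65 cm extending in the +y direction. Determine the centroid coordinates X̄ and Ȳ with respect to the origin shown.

X̄ = 88.36 cm, Ȳ = 30.64 cm

rectangular portion: A = 145 × 65 = 9425.00, centroid at (72.50, 32.50).
triangular portion: A = ½·60·65 = 1950.00, centroid at (165.00, 21.67).
ΣA = 11375.00 cm², ΣAX̄ = 1005062.50 cm³, ΣAȲ = 348562.50 cm³.
X̄ = 1005062.50/11375.00 = 88.36 cm; Ȳ = 348562.50/11375.00 = 30.64 cm.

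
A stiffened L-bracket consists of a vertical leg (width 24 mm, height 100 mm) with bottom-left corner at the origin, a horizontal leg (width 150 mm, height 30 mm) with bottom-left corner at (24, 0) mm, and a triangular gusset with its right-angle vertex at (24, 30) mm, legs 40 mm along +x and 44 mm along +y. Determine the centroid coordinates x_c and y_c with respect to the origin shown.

vertical leg: A = 24 × 100 = 2400.00, centroid at (12.00, 50.00).
horizontal leg: A = 150 × 30 = 4500.00, centroid at (99.00, 15.00).
gusset: A = ½·40·44 = 880.00, centroid at (37.33, 44.67).
ΣA = 7780.00 mm², ΣAx_c = 507153.33 mm³, ΣAy_c = 226806.67 mm³.
x_c = 507153.33/7780.00 = 65.19 mm; y_c = 226806.67/7780.00 = 29.15 mm.

x_c = 65.19 mm, y_c = 29.15 mm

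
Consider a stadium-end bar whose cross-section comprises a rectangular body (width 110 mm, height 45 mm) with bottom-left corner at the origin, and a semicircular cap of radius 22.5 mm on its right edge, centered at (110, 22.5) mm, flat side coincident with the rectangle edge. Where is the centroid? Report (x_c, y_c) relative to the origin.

x_c = 63.93 mm, y_c = 22.50 mm

Part | A | x̄ᵢ | ȳᵢ | A·x̄ᵢ | A·ȳᵢ
rectangular body | 4950.00 | 55.00 | 22.50 | 272250.00 | 111375.00
semicircular end | 795.22 | 119.55 | 22.50 | 95067.47 | 17892.35
Σ | 5745.22 |  |  | 367317.47 | 129267.35
x_c = 367317.47 / 5745.22 = 63.93 mm
y_c = 129267.35 / 5745.22 = 22.50 mm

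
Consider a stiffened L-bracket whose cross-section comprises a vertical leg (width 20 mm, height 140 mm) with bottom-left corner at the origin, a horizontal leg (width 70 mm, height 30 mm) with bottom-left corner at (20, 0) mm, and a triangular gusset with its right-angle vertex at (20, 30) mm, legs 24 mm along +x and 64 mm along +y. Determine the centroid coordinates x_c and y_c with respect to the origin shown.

Part | A | x̄ᵢ | ȳᵢ | A·x̄ᵢ | A·ȳᵢ
vertical leg | 2800.00 | 10.00 | 70.00 | 28000.00 | 196000.00
horizontal leg | 2100.00 | 55.00 | 15.00 | 115500.00 | 31500.00
gusset | 768.00 | 28.00 | 51.33 | 21504.00 | 39424.00
Σ | 5668.00 |  |  | 165004.00 | 266924.00
x_c = 165004.00 / 5668.00 = 29.11 mm
y_c = 266924.00 / 5668.00 = 47.09 mm

x_c = 29.11 mm, y_c = 47.09 mm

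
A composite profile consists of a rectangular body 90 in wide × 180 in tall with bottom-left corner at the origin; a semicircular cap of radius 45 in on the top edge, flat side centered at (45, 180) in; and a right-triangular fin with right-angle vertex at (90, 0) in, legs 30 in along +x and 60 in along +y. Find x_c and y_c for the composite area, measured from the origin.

rectangular body: A = 90 × 180 = 16200.00, centroid at (45.00, 90.00).
semicircular top: A = ½π·45² = 3180.86, centroid at (45.00, 199.10).
triangular fin: A = ½·30·60 = 900.00, centroid at (100.00, 20.00).
ΣA = 20280.86 in², ΣAx_c = 962138.82 in³, ΣAy_c = 2109305.26 in³.
x_c = 962138.82/20280.86 = 47.44 in; y_c = 2109305.26/20280.86 = 104.00 in.

x_c = 47.44 in, y_c = 104.00 in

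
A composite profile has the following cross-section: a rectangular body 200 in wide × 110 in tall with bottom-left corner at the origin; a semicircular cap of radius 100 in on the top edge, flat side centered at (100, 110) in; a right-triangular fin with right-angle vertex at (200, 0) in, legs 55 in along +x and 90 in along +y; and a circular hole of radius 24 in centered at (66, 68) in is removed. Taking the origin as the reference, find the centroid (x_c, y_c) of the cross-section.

x_c = 109.24 in, y_c = 92.66 in

rectangular body: A = 200 × 110 = 22000.00, centroid at (100.00, 55.00).
semicircular top: A = ½π·100² = 15707.96, centroid at (100.00, 152.44).
triangular fin: A = ½·55·90 = 2475.00, centroid at (218.33, 30.00).
hole: A = −π·24² = -1809.56, centroid at (66.00, 68.00).
ΣA = 38373.41 in²
ΣAx_c = (22000.00)(100.00) + (15707.96)(100.00) + (2475.00)(218.33) + (-1809.56)(66.00) = 4191740.54 in³
ΣAy_c = (22000.00)(55.00) + (15707.96)(152.44) + (2475.00)(30.00) + (-1809.56)(68.00) = 3555742.73 in³
x_c = 4191740.54 / 38373.41 = 109.24 in
y_c = 3555742.73 / 38373.41 = 92.66 in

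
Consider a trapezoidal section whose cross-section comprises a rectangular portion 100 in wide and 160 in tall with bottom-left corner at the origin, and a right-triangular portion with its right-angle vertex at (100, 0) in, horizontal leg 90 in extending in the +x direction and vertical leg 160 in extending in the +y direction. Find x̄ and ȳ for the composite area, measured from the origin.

rectangular portion: A = 100 × 160 = 16000.00, centroid at (50.00, 80.00).
triangular portion: A = ½·90·160 = 7200.00, centroid at (130.00, 53.33).
ΣA = 23200.00 in²
ΣAx̄ = (16000.00)(50.00) + (7200.00)(130.00) = 1736000.00 in³
ΣAȳ = (16000.00)(80.00) + (7200.00)(53.33) = 1664000.00 in³
x̄ = 1736000.00 / 23200.00 = 74.83 in
ȳ = 1664000.00 / 23200.00 = 71.72 in

x̄ = 74.83 in, ȳ = 71.72 in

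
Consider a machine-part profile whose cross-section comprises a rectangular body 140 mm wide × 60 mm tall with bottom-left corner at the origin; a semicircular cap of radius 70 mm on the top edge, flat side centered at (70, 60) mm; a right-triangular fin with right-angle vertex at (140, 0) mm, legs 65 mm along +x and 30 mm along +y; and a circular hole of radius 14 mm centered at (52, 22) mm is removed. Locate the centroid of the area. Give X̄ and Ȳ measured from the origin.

X̄ = 76.10 mm, Ȳ = 57.04 mm

rectangular body: A = 140 × 60 = 8400.00, centroid at (70.00, 30.00).
semicircular top: A = ½π·70² = 7696.90, centroid at (70.00, 89.71).
triangular fin: A = ½·65·30 = 975.00, centroid at (161.67, 10.00).
hole: A = −π·14² = -615.75, centroid at (52.00, 22.00).
ΣA = 16456.15 mm²
ΣAX̄ = (8400.00)(70.00) + (7696.90)(70.00) + (975.00)(161.67) + (-615.75)(52.00) = 1252389.03 mm³
ΣAȲ = (8400.00)(30.00) + (7696.90)(89.71) + (975.00)(10.00) + (-615.75)(22.00) = 938684.24 mm³
X̄ = 1252389.03 / 16456.15 = 76.10 mm
Ȳ = 938684.24 / 16456.15 = 57.04 mm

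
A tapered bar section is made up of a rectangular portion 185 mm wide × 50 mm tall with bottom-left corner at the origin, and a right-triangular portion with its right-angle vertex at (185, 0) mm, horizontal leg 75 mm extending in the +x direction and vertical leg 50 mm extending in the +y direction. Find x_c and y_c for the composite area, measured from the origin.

x_c = 112.30 mm, y_c = 23.60 mm

Part | A | x̄ᵢ | ȳᵢ | A·x̄ᵢ | A·ȳᵢ
rectangular portion | 9250.00 | 92.50 | 25.00 | 855625.00 | 231250.00
triangular portion | 1875.00 | 210.00 | 16.67 | 393750.00 | 31250.00
Σ | 11125.00 |  |  | 1249375.00 | 262500.00
x_c = 1249375.00 / 11125.00 = 112.30 mm
y_c = 262500.00 / 11125.00 = 23.60 mm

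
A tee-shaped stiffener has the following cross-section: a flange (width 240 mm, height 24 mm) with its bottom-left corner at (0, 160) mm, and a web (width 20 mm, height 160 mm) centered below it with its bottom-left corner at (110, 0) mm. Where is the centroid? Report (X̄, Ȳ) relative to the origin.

Part | A | x̄ᵢ | ȳᵢ | A·x̄ᵢ | A·ȳᵢ
web | 3200.00 | 120.00 | 80.00 | 384000.00 | 256000.00
flange | 5760.00 | 120.00 | 172.00 | 691200.00 | 990720.00
Σ | 8960.00 |  |  | 1075200.00 | 1246720.00
X̄ = 1075200.00 / 8960.00 = 120.00 mm
Ȳ = 1246720.00 / 8960.00 = 139.14 mm

X̄ = 120.00 mm, Ȳ = 139.14 mm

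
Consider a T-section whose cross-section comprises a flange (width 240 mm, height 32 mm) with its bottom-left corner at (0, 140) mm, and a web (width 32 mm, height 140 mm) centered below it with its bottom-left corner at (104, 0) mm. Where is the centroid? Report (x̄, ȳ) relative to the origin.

x̄ = 120.00 mm, ȳ = 124.32 mm

web: A = 32 × 140 = 4480.00, centroid at (120.00, 70.00).
flange: A = 240 × 32 = 7680.00, centroid at (120.00, 156.00).
ΣA = 12160.00 mm²
ΣAx̄ = (4480.00)(120.00) + (7680.00)(120.00) = 1459200.00 mm³
ΣAȳ = (4480.00)(70.00) + (7680.00)(156.00) = 1511680.00 mm³
x̄ = 1459200.00 / 12160.00 = 120.00 mm
ȳ = 1511680.00 / 12160.00 = 124.32 mm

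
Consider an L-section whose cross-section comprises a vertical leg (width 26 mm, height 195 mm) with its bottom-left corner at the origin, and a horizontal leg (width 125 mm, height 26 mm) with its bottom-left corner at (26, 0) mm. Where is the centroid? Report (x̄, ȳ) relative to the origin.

vertical leg: A = 26 × 195 = 5070.00, centroid at (13.00, 97.50).
horizontal leg: A = 125 × 26 = 3250.00, centroid at (88.50, 13.00).
ΣA = 8320.00 mm²
ΣAx̄ = (5070.00)(13.00) + (3250.00)(88.50) = 353535.00 mm³
ΣAȳ = (5070.00)(97.50) + (3250.00)(13.00) = 536575.00 mm³
x̄ = 353535.00 / 8320.00 = 42.49 mm
ȳ = 536575.00 / 8320.00 = 64.49 mm

x̄ = 42.49 mm, ȳ = 64.49 mm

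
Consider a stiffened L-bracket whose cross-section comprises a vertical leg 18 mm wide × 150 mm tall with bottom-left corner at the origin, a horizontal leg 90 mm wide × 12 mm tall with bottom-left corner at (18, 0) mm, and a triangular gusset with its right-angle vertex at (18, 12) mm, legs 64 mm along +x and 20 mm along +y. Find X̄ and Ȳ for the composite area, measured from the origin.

Part | A | x̄ᵢ | ȳᵢ | A·x̄ᵢ | A·ȳᵢ
vertical leg | 2700.00 | 9.00 | 75.00 | 24300.00 | 202500.00
horizontal leg | 1080.00 | 63.00 | 6.00 | 68040.00 | 6480.00
gusset | 640.00 | 39.33 | 18.67 | 25173.33 | 11946.67
Σ | 4420.00 |  |  | 117513.33 | 220926.67
X̄ = 117513.33 / 4420.00 = 26.59 mm
Ȳ = 220926.67 / 4420.00 = 49.98 mm

X̄ = 26.59 mm, Ȳ = 49.98 mm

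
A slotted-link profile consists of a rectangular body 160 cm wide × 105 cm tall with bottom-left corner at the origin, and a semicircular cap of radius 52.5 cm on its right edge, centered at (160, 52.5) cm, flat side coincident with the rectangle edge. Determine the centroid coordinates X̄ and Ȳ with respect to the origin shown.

X̄ = 100.96 cm, Ȳ = 52.50 cm

Part | A | x̄ᵢ | ȳᵢ | A·x̄ᵢ | A·ȳᵢ
rectangular body | 16800.00 | 80.00 | 52.50 | 1344000.00 | 882000.00
semicircular end | 4329.51 | 182.28 | 52.50 | 789189.93 | 227299.14
Σ | 21129.51 |  |  | 2133189.93 | 1109299.14
X̄ = 2133189.93 / 21129.51 = 100.96 cm
Ȳ = 1109299.14 / 21129.51 = 52.50 cm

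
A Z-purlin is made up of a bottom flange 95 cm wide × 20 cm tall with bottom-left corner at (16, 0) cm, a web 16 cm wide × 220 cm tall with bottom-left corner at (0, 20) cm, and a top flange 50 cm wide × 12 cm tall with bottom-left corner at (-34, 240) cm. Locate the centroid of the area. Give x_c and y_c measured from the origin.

x_c = 23.82 cm, y_c = 103.69 cm

bottom flange: A = 95 × 20 = 1900.00, centroid at (63.50, 10.00).
web: A = 16 × 220 = 3520.00, centroid at (8.00, 130.00).
top flange: A = 50 × 12 = 600.00, centroid at (-9.00, 246.00).
ΣA = 6020.00 cm²
ΣAx_c = (1900.00)(63.50) + (3520.00)(8.00) + (600.00)(-9.00) = 143410.00 cm³
ΣAy_c = (1900.00)(10.00) + (3520.00)(130.00) + (600.00)(246.00) = 624200.00 cm³
x_c = 143410.00 / 6020.00 = 23.82 cm
y_c = 624200.00 / 6020.00 = 103.69 cm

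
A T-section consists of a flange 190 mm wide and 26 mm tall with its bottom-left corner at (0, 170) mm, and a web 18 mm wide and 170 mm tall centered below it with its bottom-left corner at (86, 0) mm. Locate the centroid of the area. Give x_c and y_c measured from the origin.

Part | A | x̄ᵢ | ȳᵢ | A·x̄ᵢ | A·ȳᵢ
web | 3060.00 | 95.00 | 85.00 | 290700.00 | 260100.00
flange | 4940.00 | 95.00 | 183.00 | 469300.00 | 904020.00
Σ | 8000.00 |  |  | 760000.00 | 1164120.00
x_c = 760000.00 / 8000.00 = 95.00 mm
y_c = 1164120.00 / 8000.00 = 145.51 mm

x_c = 95.00 mm, y_c = 145.51 mm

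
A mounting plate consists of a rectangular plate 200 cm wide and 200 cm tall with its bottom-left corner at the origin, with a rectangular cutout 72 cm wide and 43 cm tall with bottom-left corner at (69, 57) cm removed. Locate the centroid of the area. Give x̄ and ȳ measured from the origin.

x̄ = 99.58 cm, ȳ = 101.80 cm

plate: A = 200 × 200 = 40000.00, centroid at (100.00, 100.00).
hole: A = −(72 × 43) = -3096.00, centroid at (105.00, 78.50).
ΣA = 36904.00 cm², ΣAx̄ = 3674920.00 cm³, ΣAȳ = 3756964.00 cm³.
x̄ = 3674920.00/36904.00 = 99.58 cm; ȳ = 3756964.00/36904.00 = 101.80 cm.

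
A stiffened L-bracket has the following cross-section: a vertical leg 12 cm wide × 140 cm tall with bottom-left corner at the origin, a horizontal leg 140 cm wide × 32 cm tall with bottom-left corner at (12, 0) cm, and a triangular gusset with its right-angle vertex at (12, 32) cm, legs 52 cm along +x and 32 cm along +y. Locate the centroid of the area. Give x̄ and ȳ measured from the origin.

x̄ = 57.47 cm, ȳ = 32.15 cm

vertical leg: A = 12 × 140 = 1680.00, centroid at (6.00, 70.00).
horizontal leg: A = 140 × 32 = 4480.00, centroid at (82.00, 16.00).
gusset: A = ½·52·32 = 832.00, centroid at (29.33, 42.67).
ΣA = 6992.00 cm², ΣAx̄ = 401845.33 cm³, ΣAȳ = 224778.67 cm³.
x̄ = 401845.33/6992.00 = 57.47 cm; ȳ = 224778.67/6992.00 = 32.15 cm.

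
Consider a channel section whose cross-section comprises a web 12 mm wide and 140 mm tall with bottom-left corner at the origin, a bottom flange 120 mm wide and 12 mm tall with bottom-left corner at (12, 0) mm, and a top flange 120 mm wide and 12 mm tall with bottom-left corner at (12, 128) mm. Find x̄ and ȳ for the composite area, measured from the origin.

x̄ = 47.68 mm, ȳ = 70.00 mm

web: A = 12 × 140 = 1680.00, centroid at (6.00, 70.00).
bottom flange: A = 120 × 12 = 1440.00, centroid at (72.00, 6.00).
top flange: A = 120 × 12 = 1440.00, centroid at (72.00, 134.00).
ΣA = 4560.00 mm², ΣAx̄ = 217440.00 mm³, ΣAȳ = 319200.00 mm³.
x̄ = 217440.00/4560.00 = 47.68 mm; ȳ = 319200.00/4560.00 = 70.00 mm.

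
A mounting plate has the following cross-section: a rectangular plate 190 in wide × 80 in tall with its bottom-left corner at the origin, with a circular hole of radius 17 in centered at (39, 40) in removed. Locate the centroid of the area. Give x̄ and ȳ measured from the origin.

x̄ = 98.56 in, ȳ = 40.00 in

Part | A | x̄ᵢ | ȳᵢ | A·x̄ᵢ | A·ȳᵢ
plate | 15200.00 | 95.00 | 40.00 | 1444000.00 | 608000.00
hole | -907.92 | 39.00 | 40.00 | -35408.89 | -36316.81
Σ | 14292.08 |  |  | 1408591.11 | 571683.19
x̄ = 1408591.11 / 14292.08 = 98.56 in
ȳ = 571683.19 / 14292.08 = 40.00 in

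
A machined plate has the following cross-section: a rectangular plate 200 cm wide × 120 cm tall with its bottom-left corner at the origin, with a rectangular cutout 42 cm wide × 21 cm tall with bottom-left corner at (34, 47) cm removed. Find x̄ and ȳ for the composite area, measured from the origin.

plate: A = 200 × 120 = 24000.00, centroid at (100.00, 60.00).
hole: A = −(42 × 21) = -882.00, centroid at (55.00, 57.50).
ΣA = 23118.00 cm²
ΣAx̄ = (24000.00)(100.00) + (-882.00)(55.00) = 2351490.00 cm³
ΣAȳ = (24000.00)(60.00) + (-882.00)(57.50) = 1389285.00 cm³
x̄ = 2351490.00 / 23118.00 = 101.72 cm
ȳ = 1389285.00 / 23118.00 = 60.10 cm

x̄ = 101.72 cm, ȳ = 60.10 cm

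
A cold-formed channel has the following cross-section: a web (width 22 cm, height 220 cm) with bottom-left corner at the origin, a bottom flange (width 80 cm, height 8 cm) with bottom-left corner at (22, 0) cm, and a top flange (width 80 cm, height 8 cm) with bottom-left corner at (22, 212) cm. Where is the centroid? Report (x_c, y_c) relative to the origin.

x_c = 21.67 cm, y_c = 110.00 cm

web: A = 22 × 220 = 4840.00, centroid at (11.00, 110.00).
bottom flange: A = 80 × 8 = 640.00, centroid at (62.00, 4.00).
top flange: A = 80 × 8 = 640.00, centroid at (62.00, 216.00).
ΣA = 6120.00 cm², ΣAx_c = 132600.00 cm³, ΣAy_c = 673200.00 cm³.
x_c = 132600.00/6120.00 = 21.67 cm; y_c = 673200.00/6120.00 = 110.00 cm.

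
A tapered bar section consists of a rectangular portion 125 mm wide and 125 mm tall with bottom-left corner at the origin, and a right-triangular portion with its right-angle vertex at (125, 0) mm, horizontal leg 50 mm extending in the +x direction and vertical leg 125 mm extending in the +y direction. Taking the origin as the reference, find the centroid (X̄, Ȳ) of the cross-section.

Part | A | x̄ᵢ | ȳᵢ | A·x̄ᵢ | A·ȳᵢ
rectangular portion | 15625.00 | 62.50 | 62.50 | 976562.50 | 976562.50
triangular portion | 3125.00 | 141.67 | 41.67 | 442708.33 | 130208.33
Σ | 18750.00 |  |  | 1419270.83 | 1106770.83
X̄ = 1419270.83 / 18750.00 = 75.69 mm
Ȳ = 1106770.83 / 18750.00 = 59.03 mm

X̄ = 75.69 mm, Ȳ = 59.03 mm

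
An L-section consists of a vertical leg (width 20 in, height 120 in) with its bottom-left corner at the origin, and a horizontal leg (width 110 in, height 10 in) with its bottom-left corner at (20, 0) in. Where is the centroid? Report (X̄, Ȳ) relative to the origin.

vertical leg: A = 20 × 120 = 2400.00, centroid at (10.00, 60.00).
horizontal leg: A = 110 × 10 = 1100.00, centroid at (75.00, 5.00).
ΣA = 3500.00 in², ΣAX̄ = 106500.00 in³, ΣAȲ = 149500.00 in³.
X̄ = 106500.00/3500.00 = 30.43 in; Ȳ = 149500.00/3500.00 = 42.71 in.

X̄ = 30.43 in, Ȳ = 42.71 in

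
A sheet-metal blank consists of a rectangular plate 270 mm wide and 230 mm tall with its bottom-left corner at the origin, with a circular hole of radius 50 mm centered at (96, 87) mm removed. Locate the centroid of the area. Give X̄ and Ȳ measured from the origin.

Part | A | x̄ᵢ | ȳᵢ | A·x̄ᵢ | A·ȳᵢ
plate | 62100.00 | 135.00 | 115.00 | 8383500.00 | 7141500.00
hole | -7853.98 | 96.00 | 87.00 | -753982.24 | -683296.40
Σ | 54246.02 |  |  | 7629517.76 | 6458203.60
X̄ = 7629517.76 / 54246.02 = 140.65 mm
Ȳ = 6458203.60 / 54246.02 = 119.05 mm

X̄ = 140.65 mm, Ȳ = 119.05 mm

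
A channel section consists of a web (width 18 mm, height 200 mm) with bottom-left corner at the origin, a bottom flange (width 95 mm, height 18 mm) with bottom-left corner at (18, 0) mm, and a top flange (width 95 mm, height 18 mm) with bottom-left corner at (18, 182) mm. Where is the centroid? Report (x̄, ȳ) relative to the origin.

web: A = 18 × 200 = 3600.00, centroid at (9.00, 100.00).
bottom flange: A = 95 × 18 = 1710.00, centroid at (65.50, 9.00).
top flange: A = 95 × 18 = 1710.00, centroid at (65.50, 191.00).
ΣA = 7020.00 mm²
ΣAx̄ = (3600.00)(9.00) + (1710.00)(65.50) + (1710.00)(65.50) = 256410.00 mm³
ΣAȳ = (3600.00)(100.00) + (1710.00)(9.00) + (1710.00)(191.00) = 702000.00 mm³
x̄ = 256410.00 / 7020.00 = 36.53 mm
ȳ = 702000.00 / 7020.00 = 100.00 mm

x̄ = 36.53 mm, ȳ = 100.00 mm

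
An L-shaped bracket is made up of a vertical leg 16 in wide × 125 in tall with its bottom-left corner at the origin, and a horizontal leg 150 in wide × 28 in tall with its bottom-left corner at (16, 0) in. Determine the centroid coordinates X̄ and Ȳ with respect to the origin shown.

Part | A | x̄ᵢ | ȳᵢ | A·x̄ᵢ | A·ȳᵢ
vertical leg | 2000.00 | 8.00 | 62.50 | 16000.00 | 125000.00
horizontal leg | 4200.00 | 91.00 | 14.00 | 382200.00 | 58800.00
Σ | 6200.00 |  |  | 398200.00 | 183800.00
X̄ = 398200.00 / 6200.00 = 64.23 in
Ȳ = 183800.00 / 6200.00 = 29.65 in

X̄ = 64.23 in, Ȳ = 29.65 in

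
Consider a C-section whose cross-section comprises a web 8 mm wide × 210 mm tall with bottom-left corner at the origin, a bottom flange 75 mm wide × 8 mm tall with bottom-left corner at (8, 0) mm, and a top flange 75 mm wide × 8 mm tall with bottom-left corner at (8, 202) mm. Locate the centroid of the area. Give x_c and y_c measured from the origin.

Part | A | x̄ᵢ | ȳᵢ | A·x̄ᵢ | A·ȳᵢ
web | 1680.00 | 4.00 | 105.00 | 6720.00 | 176400.00
bottom flange | 600.00 | 45.50 | 4.00 | 27300.00 | 2400.00
top flange | 600.00 | 45.50 | 206.00 | 27300.00 | 123600.00
Σ | 2880.00 |  |  | 61320.00 | 302400.00
x_c = 61320.00 / 2880.00 = 21.29 mm
y_c = 302400.00 / 2880.00 = 105.00 mm

x_c = 21.29 mm, y_c = 105.00 mm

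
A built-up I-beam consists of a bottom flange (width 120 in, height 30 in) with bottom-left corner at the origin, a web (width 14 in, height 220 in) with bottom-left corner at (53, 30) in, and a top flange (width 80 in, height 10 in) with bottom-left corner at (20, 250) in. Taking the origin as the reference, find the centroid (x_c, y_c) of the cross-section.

bottom flange: A = 120 × 30 = 3600.00, centroid at (60.00, 15.00).
web: A = 14 × 220 = 3080.00, centroid at (60.00, 140.00).
top flange: A = 80 × 10 = 800.00, centroid at (60.00, 255.00).
ΣA = 7480.00 in²
ΣAx_c = (3600.00)(60.00) + (3080.00)(60.00) + (800.00)(60.00) = 448800.00 in³
ΣAy_c = (3600.00)(15.00) + (3080.00)(140.00) + (800.00)(255.00) = 689200.00 in³
x_c = 448800.00 / 7480.00 = 60.00 in
y_c = 689200.00 / 7480.00 = 92.14 in

x_c = 60.00 in, y_c = 92.14 in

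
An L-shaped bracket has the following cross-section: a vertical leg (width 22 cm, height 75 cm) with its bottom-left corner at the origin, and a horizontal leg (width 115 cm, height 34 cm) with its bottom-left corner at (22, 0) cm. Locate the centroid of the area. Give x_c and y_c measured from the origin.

x_c = 59.17 cm, y_c = 23.08 cm

vertical leg: A = 22 × 75 = 1650.00, centroid at (11.00, 37.50).
horizontal leg: A = 115 × 34 = 3910.00, centroid at (79.50, 17.00).
ΣA = 5560.00 cm²
ΣAx_c = (1650.00)(11.00) + (3910.00)(79.50) = 328995.00 cm³
ΣAy_c = (1650.00)(37.50) + (3910.00)(17.00) = 128345.00 cm³
x_c = 328995.00 / 5560.00 = 59.17 cm
y_c = 128345.00 / 5560.00 = 23.08 cm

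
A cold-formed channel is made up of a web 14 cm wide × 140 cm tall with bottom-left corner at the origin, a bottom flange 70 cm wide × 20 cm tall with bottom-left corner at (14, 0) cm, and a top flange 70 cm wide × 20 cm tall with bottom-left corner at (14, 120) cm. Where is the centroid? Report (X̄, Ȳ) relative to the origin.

web: A = 14 × 140 = 1960.00, centroid at (7.00, 70.00).
bottom flange: A = 70 × 20 = 1400.00, centroid at (49.00, 10.00).
top flange: A = 70 × 20 = 1400.00, centroid at (49.00, 130.00).
ΣA = 4760.00 cm², ΣAX̄ = 150920.00 cm³, ΣAȲ = 333200.00 cm³.
X̄ = 150920.00/4760.00 = 31.71 cm; Ȳ = 333200.00/4760.00 = 70.00 cm.

X̄ = 31.71 cm, Ȳ = 70.00 cm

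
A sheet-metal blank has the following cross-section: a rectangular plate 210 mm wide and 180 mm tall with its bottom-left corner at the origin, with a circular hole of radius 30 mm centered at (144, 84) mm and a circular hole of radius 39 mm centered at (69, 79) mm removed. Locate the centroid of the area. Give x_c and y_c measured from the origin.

x_c = 107.05 mm, y_c = 92.30 mm

plate: A = 210 × 180 = 37800.00, centroid at (105.00, 90.00).
hole 1: A = −π·30² = -2827.43, centroid at (144.00, 84.00).
hole 2: A = −π·39² = -4778.36, centroid at (69.00, 79.00).
ΣA = 30194.20 mm², ΣAx_c = 3232142.58 mm³, ΣAy_c = 2787004.96 mm³.
x_c = 3232142.58/30194.20 = 107.05 mm; y_c = 2787004.96/30194.20 = 92.30 mm.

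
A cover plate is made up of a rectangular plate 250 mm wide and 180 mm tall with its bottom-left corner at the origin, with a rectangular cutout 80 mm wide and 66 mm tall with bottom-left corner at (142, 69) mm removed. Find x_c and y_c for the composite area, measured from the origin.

x_c = 117.42 mm, y_c = 88.40 mm

plate: A = 250 × 180 = 45000.00, centroid at (125.00, 90.00).
hole: A = −(80 × 66) = -5280.00, centroid at (182.00, 102.00).
ΣA = 39720.00 mm²
ΣAx_c = (45000.00)(125.00) + (-5280.00)(182.00) = 4664040.00 mm³
ΣAy_c = (45000.00)(90.00) + (-5280.00)(102.00) = 3511440.00 mm³
x_c = 4664040.00 / 39720.00 = 117.42 mm
y_c = 3511440.00 / 39720.00 = 88.40 mm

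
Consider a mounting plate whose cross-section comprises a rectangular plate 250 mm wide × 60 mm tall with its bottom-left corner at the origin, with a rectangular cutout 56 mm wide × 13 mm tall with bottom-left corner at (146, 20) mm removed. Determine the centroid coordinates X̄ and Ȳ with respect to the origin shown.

plate: A = 250 × 60 = 15000.00, centroid at (125.00, 30.00).
hole: A = −(56 × 13) = -728.00, centroid at (174.00, 26.50).
ΣA = 14272.00 mm²
ΣAX̄ = (15000.00)(125.00) + (-728.00)(174.00) = 1748328.00 mm³
ΣAȲ = (15000.00)(30.00) + (-728.00)(26.50) = 430708.00 mm³
X̄ = 1748328.00 / 14272.00 = 122.50 mm
Ȳ = 430708.00 / 14272.00 = 30.18 mm

X̄ = 122.50 mm, Ȳ = 30.18 mm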